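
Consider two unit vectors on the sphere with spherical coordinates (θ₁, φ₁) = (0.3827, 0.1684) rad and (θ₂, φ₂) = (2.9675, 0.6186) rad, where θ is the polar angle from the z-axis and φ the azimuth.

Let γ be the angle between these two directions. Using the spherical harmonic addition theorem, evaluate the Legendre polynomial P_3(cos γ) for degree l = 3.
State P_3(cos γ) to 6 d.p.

-0.281658

Addition theorem: P_3(cos γ) = (4π/7) Σ_m Y*_{lm}(Ω₁) Y_{lm}(Ω₂), m = −3…3:
  m=-3: +0.019012+0.010515i × -0.000610-0.002081i = +0.000010-0.000046i  (running Σ = +0.000010-0.000046i)
  m=-2: +0.124776+0.043689i × -0.009889+0.028535i = -0.002481+0.003128i  (running Σ = -0.002470+0.003082i)
  m=-1: +0.392952+0.066806i × +0.175582-0.124979i = +0.077345-0.037381i  (running Σ = +0.074875-0.034298i)
  m=0: +0.450991-0.000000i × -0.679935+0.000000i = -0.306645+0.000000i  (running Σ = -0.231770-0.034298i)
  m=1: -0.392952+0.066806i × -0.175582-0.124979i = +0.077345+0.037381i  (running Σ = -0.154425+0.003082i)
  m=2: +0.124776-0.043689i × -0.009889-0.028535i = -0.002481-0.003128i  (running Σ = -0.156906-0.000046i)
  m=3: -0.019012+0.010515i × +0.000610-0.002081i = +0.000010+0.000046i  (running Σ = -0.156895+0.000000i)
Σ over m = -0.156895+0.000000i; ×(4π/7) → -0.281658+0.000000i. Real part: -0.281658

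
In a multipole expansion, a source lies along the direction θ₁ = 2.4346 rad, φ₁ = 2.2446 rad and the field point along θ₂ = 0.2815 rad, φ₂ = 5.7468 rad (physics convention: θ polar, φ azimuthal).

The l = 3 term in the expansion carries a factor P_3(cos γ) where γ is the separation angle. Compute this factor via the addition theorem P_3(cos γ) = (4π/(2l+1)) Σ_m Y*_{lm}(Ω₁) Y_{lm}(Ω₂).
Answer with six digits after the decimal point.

Summing Y*_{l m}(θ₁,φ₁)·Y_{l m}(θ₂,φ₂) over m ∈ [−3, 3]; prefactor 4π/(2·3+1) = 1.795196:
  m=-3: Y*=(0.102929, 0.049798)  Y=(-0.000343, 0.008938)  product (-0.000480, 0.000903)
  m=-2: Y*=(0.072565, 0.319711)  Y=(0.036192, 0.066560)  product (-0.018654, 0.016401)
  m=-1: Y*=(-0.247614, 0.310113)  Y=(0.278904, 0.165816)  product (-0.120482, 0.045433)
  m=+0: Y*=(0.031091, -0.000000)  Y=(0.578651, 0.000000)  product (0.017991, 0.000000)
  m=+1: Y*=(0.247614, 0.310113)  Y=(-0.278904, 0.165816)  product (-0.120482, -0.045433)
  m=+2: Y*=(0.072565, -0.319711)  Y=(0.036192, -0.066560)  product (-0.018654, -0.016401)
  m=+3: Y*=(-0.102929, 0.049798)  Y=(0.000343, 0.008938)  product (-0.000480, -0.000903)
Accumulated sum (-0.261242, -0.000000); after 4π/(2l+1) scaling, (-0.468981, -0.000000) ⇒ P_3 = -0.468981

-0.468981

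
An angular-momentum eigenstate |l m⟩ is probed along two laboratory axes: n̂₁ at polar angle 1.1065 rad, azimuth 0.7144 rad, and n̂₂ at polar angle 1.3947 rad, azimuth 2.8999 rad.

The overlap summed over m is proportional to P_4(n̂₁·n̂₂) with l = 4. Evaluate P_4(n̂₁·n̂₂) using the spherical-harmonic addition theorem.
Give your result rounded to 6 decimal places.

Expand P_4 via completeness: Σ_{m} conj(Y_{4,m}) at Ω₁ times Y_{4,m} at Ω₂ —
  [-4]  conj(Y_{4,-4})(Ω₁) = (-0.271524, 0.079253) ; Y_{4,-4}(Ω₂) = (0.236150, 0.342215) ; Δ = (-0.091242, -0.074204)
  [-3]  conj(Y_{4,-3})(Ω₁) = (-0.217021, 0.336799) ; Y_{4,-3}(Ω₂) = (-0.156621, -0.138780) ; Δ = (0.080731, -0.022631)
  [-2]  conj(Y_{4,-2})(Ω₁) = (0.015277, 0.106864) ; Y_{4,-2}(Ω₂) = (-0.225425, -0.118330) ; Δ = (0.009201, -0.025897)
  [-1]  conj(Y_{4,-1})(Ω₁) = (-0.228445, -0.198110) ; Y_{4,-1}(Ω₂) = (0.220656, 0.054394) ; Δ = (-0.039632, -0.056140)
  [+0]  conj(Y_{4,0})(Ω₁) = (-0.170135, -0.000000) ; Y_{4,0}(Ω₂) = (0.223445, 0.000000) ; Δ = (-0.038016, -0.000000)
  [+1]  conj(Y_{4,1})(Ω₁) = (0.228445, -0.198110) ; Y_{4,1}(Ω₂) = (-0.220656, 0.054394) ; Δ = (-0.039632, 0.056140)
  [+2]  conj(Y_{4,2})(Ω₁) = (0.015277, -0.106864) ; Y_{4,2}(Ω₂) = (-0.225425, 0.118330) ; Δ = (0.009201, 0.025897)
  [+3]  conj(Y_{4,3})(Ω₁) = (0.217021, 0.336799) ; Y_{4,3}(Ω₂) = (0.156621, -0.138780) ; Δ = (0.080731, 0.022631)
  [+4]  conj(Y_{4,4})(Ω₁) = (-0.271524, -0.079253) ; Y_{4,4}(Ω₂) = (0.236150, -0.342215) ; Δ = (-0.091242, 0.074204)
Σ over m = (-0.119898, -0.000000); ×(4π/9) → (-0.167410, -0.000000). Real part: -0.167410

-0.167410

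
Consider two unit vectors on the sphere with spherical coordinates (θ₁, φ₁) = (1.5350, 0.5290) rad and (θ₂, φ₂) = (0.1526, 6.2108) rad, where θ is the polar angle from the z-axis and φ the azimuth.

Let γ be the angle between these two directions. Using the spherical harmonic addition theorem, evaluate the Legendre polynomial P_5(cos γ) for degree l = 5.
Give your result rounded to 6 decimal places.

0.265760

Term-by-term m-sum for l=5 (normalisation 4π/11 = 1.142397):
  m=-5: (-0.406765, 0.220420) × (0.000035, 0.000013) = (-0.000017, 0.000002)  (running Σ = (-0.000017, 0.000002))
  m=-4: (-0.027171, 0.044797) × (0.000742, 0.000221) = (-0.000030, 0.000027)  (running Σ = (-0.000047, 0.000030))
  m=-3: (0.005530, -0.341254) × (0.009246, 0.002040) = (0.000747, -0.003144)  (running Σ = (0.000700, -0.003114))
  m=-2: (-0.029605, -0.052582) × (0.073946, 0.010781) = (-0.001622, -0.004207)  (running Σ = (-0.000922, -0.007322))
  m=-1: (0.271380, 0.158642) × (0.357592, 0.025930) = (0.092930, 0.063766)  (running Σ = (0.092008, 0.056444))
  m=0: (0.062408, -0.000000) × (0.779047, 0.000000) = (0.048618, 0.000000)  (running Σ = (0.140626, 0.056444))
  m=1: (-0.271380, 0.158642) × (-0.357592, 0.025930) = (0.092930, -0.063766)  (running Σ = (0.233556, -0.007322))
  m=2: (-0.029605, 0.052582) × (0.073946, -0.010781) = (-0.001622, 0.004207)  (running Σ = (0.231934, -0.003114))
  m=3: (-0.005530, -0.341254) × (-0.009246, 0.002040) = (0.000747, 0.003144)  (running Σ = (0.232681, 0.000030))
  m=4: (-0.027171, -0.044797) × (0.000742, -0.000221) = (-0.000030, -0.000027)  (running Σ = (0.232651, 0.000002))
  m=5: (0.406765, 0.220420) × (-0.000035, 0.000013) = (-0.000017, -0.000002)  (running Σ = (0.232634, 0.000000))
Σ over m = (0.232634, 0.000000); ×(4π/11) → (0.265760, 0.000000). Real part: 0.265760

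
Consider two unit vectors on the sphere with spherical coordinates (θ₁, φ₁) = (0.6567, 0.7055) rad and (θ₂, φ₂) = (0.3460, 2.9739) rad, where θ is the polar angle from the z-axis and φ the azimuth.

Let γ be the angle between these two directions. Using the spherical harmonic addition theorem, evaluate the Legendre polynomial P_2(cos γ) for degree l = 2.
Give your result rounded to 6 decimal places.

0.061947

Expand P_2 via completeness: Σ_{m} conj(Y_{2,m}) at Ω₁ times Y_{2,m} at Ω₂ —
  m=-2: (0.022908, 0.142137) × (0.041952, 0.014622) = (-0.001117, 0.006298)  (running Σ = (-0.001117, 0.006298))
  m=-1: (0.284378, 0.242214) × (-0.243016, -0.041138) = (-0.059144, -0.070561)  (running Σ = (-0.060261, -0.064263))
  m=0: (0.278127, -0.000000) × (0.521960, 0.000000) = (0.145171, 0.000000)  (running Σ = (0.084909, -0.064263))
  m=1: (-0.284378, 0.242214) × (0.243016, -0.041138) = (-0.059144, 0.070561)  (running Σ = (0.025765, 0.006298))
  m=2: (0.022908, -0.142137) × (0.041952, -0.014622) = (-0.001117, -0.006298)  (running Σ = (0.024648, 0.000000))
Σ over m = (0.024648, 0.000000); ×(4π/5) → (0.061947, 0.000000). Real part: 0.061947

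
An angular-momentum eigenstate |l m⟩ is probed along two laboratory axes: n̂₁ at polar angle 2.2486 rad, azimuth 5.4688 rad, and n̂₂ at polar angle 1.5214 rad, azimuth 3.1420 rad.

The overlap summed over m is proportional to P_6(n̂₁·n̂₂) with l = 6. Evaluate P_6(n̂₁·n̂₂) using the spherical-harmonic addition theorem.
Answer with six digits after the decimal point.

0.246388

Term-by-term m-sum for l=6 (normalisation 4π/13 = 0.966644):
  m=-6: (0.018675, 0.106288) × (0.479558, -0.001172) = (0.009080, 0.050949)  (running Σ = (0.009080, 0.050949))
  m=-5: (0.179837, -0.241306) × (-0.082126, 0.000167) = (-0.014729, 0.019848)  (running Σ = (-0.005649, 0.070797))
  m=-4: (-0.433896, 0.050536) × (-0.345522, 0.000563) = (0.149892, -0.017706)  (running Σ = (0.144243, 0.053091))
  m=-3: (0.195995, 0.164561) × (0.095278, -0.000116) = (0.018693, 0.015656)  (running Σ = (0.162936, 0.068748))
  m=-2: (0.011168, 0.192420) × (0.310707, -0.000253) = (0.003519, 0.059784)  (running Σ = (0.166455, 0.128531))
  m=-1: (0.233980, -0.247954) × (-0.100103, 0.000041) = (-0.023412, 0.024830)  (running Σ = (0.143043, 0.153361))
  m=0: (0.103401, -0.000000) × (-0.301692, 0.000000) = (-0.031195, 0.000000)  (running Σ = (0.111848, 0.153361))
  m=1: (-0.233980, -0.247954) × (0.100103, 0.000041) = (-0.023412, -0.024830)  (running Σ = (0.088436, 0.128531))
  m=2: (0.011168, -0.192420) × (0.310707, 0.000253) = (0.003519, -0.059784)  (running Σ = (0.091954, 0.068748))
  m=3: (-0.195995, 0.164561) × (-0.095278, -0.000116) = (0.018693, -0.015656)  (running Σ = (0.110648, 0.053091))
  m=4: (-0.433896, -0.050536) × (-0.345522, -0.000563) = (0.149892, 0.017706)  (running Σ = (0.260539, 0.070797))
  m=5: (-0.179837, -0.241306) × (0.082126, 0.000167) = (-0.014729, -0.019848)  (running Σ = (0.245811, 0.050949))
  m=6: (0.018675, -0.106288) × (0.479558, 0.001172) = (0.009080, -0.050949)  (running Σ = (0.254891, 0.000000))
Σ over m = (0.254891, 0.000000); ×(4π/13) → (0.246388, 0.000000). Real part: 0.246388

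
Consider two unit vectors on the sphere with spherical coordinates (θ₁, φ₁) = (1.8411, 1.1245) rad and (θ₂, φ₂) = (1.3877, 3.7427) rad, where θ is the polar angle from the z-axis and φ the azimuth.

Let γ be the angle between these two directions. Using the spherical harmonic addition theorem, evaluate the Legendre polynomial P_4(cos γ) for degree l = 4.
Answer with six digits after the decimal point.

Summing Y*_{l m}(θ₁,φ₁)·Y_{l m}(θ₂,φ₂) over m ∈ [−4, 4]; prefactor 4π/(2·4+1) = 1.396263:
  m=-4: Y*=-0.08120 - 0.37294j  Y=-0.30628 - 0.27807j  product -0.07883 + 0.13680j
  m=-3: Y*=0.29112 + 0.06875j  Y=0.04993 + 0.21083j  product 0.00004 + 0.06481j
  m=-2: Y*=0.09763 - 0.12117j  Y=-0.08949 + 0.23170j  product 0.01934 + 0.03346j
  m=-1: Y*=0.13141 + 0.27463j  Y=0.19334 - 0.13259j  product 0.06182 + 0.03568j
  m=+0: Y*=0.10990 + 0.00000j  Y=0.21622 + 0.00000j  product 0.02376 + 0.00000j
  m=+1: Y*=-0.13141 + 0.27463j  Y=-0.19334 - 0.13259j  product 0.06182 - 0.03568j
  m=+2: Y*=0.09763 + 0.12117j  Y=-0.08949 - 0.23170j  product 0.01934 - 0.03346j
  m=+3: Y*=-0.29112 + 0.06875j  Y=-0.04993 + 0.21083j  product 0.00004 - 0.06481j
  m=+4: Y*=-0.08120 + 0.37294j  Y=-0.30628 + 0.27807j  product -0.07883 - 0.13680j
Total Σ_m = 0.02850 + 0.00000j. Multiply by 1.396263: 0.03979 + 0.00000j. P_4(cos γ) = 0.039788

0.039788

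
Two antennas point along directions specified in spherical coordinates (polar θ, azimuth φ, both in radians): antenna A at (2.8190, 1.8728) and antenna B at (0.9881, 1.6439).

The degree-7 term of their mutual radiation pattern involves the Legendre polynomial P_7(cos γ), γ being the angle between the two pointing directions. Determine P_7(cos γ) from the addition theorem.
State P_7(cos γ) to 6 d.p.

0.268322

Addition theorem: P_7(cos γ) = (4π/15) Σ_m Y*_{lm}(Ω₁) Y_{lm}(Ω₂), m = −7…7:
  m=-7: Y*=+0.000138+0.000083i  Y=+0.069288+0.123370i  product -0.000001+0.000023i
  m=-6: Y*=-0.000430+0.001749i  Y=-0.315881+0.148179i  product -0.000123-0.000616i
  m=-5: Y*=-0.012542+0.000763i  Y=-0.156310-0.408423i  product +0.002272+0.005003i
  m=-4: Y*=-0.021690-0.057142i  Y=+0.176017-0.052989i  product -0.006846-0.008909i
  m=-3: Y*=+0.164616-0.129026i  Y=-0.054272-0.243485i  product -0.040350-0.033079i
  m=-2: Y*=+0.389802+0.268978i  Y=+0.308610-0.045445i  product +0.132521+0.065294i
  m=-1: Y*=-0.169524+0.544161i  Y=-0.009359-0.127799i  product +0.071130+0.016572i
  m=+0: Y*=+0.009362-0.000000i  Y=+0.328887+0.000000i  product +0.003079+0.000000i
  m=+1: Y*=+0.169524+0.544161i  Y=+0.009359-0.127799i  product +0.071130-0.016572i
  m=+2: Y*=+0.389802-0.268978i  Y=+0.308610+0.045445i  product +0.132521-0.065294i
  m=+3: Y*=-0.164616-0.129026i  Y=+0.054272-0.243485i  product -0.040350+0.033079i
  m=+4: Y*=-0.021690+0.057142i  Y=+0.176017+0.052989i  product -0.006846+0.008909i
  m=+5: Y*=+0.012542+0.000763i  Y=+0.156310-0.408423i  product +0.002272-0.005003i
  m=+6: Y*=-0.000430-0.001749i  Y=-0.315881-0.148179i  product -0.000123+0.000616i
  m=+7: Y*=-0.000138+0.000083i  Y=-0.069288+0.123370i  product -0.000001-0.000023i
Σ over m = +0.320286-0.000000i; ×(4π/15) → +0.268322-0.000000i. Real part: 0.268322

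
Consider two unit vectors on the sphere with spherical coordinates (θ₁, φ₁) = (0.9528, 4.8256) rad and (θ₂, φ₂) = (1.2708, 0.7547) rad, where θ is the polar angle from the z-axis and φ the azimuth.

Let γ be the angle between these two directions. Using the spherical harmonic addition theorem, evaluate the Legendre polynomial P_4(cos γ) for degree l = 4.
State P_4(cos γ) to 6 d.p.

Addition theorem: P_4(cos γ) = (4π/9) Σ_m Y*_{lm}(Ω₁) Y_{lm}(Ω₂), m = −4…4:
  m=-4: Y*=+0.175599+0.085441i  Y=-0.365839-0.045150i  product -0.060383-0.039186i
  m=-3: Y*=-0.130809+0.370224i  Y=-0.206110-0.248055i  product +0.118797-0.043859i
  m=-2: Y*=-0.292332-0.067345i  Y=-0.007281+0.118447i  product +0.010105-0.034135i
  m=-1: Y*=-0.016406+0.144296i  Y=-0.232411+0.218562i  product -0.027725-0.037122i
  m=+0: Y*=-0.330765-0.000000i  Y=+0.068446+0.000000i  product -0.022639-0.000000i
  m=+1: Y*=+0.016406+0.144296i  Y=+0.232411+0.218562i  product -0.027725+0.037122i
  m=+2: Y*=-0.292332+0.067345i  Y=-0.007281-0.118447i  product +0.010105+0.034135i
  m=+3: Y*=+0.130809+0.370224i  Y=+0.206110-0.248055i  product +0.118797+0.043859i
  m=+4: Y*=+0.175599-0.085441i  Y=-0.365839+0.045150i  product -0.060383+0.039186i
Σ over m = +0.058949+0.000000i; ×(4π/9) → +0.082308+0.000000i. Real part: 0.082308

0.082308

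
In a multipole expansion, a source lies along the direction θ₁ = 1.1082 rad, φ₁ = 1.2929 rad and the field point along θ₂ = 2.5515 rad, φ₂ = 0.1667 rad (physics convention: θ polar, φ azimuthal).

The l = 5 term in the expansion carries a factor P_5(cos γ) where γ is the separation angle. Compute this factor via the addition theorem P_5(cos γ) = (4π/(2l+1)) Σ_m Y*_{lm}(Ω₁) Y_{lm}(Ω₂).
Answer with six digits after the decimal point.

-0.260809

Addition theorem: P_5(cos γ) = (4π/11) Σ_m Y*_{lm}(Ω₁) Y_{lm}(Ω₂), m = −5…5:
  m=-5: Y*=(0.262016, 0.048035)  Y=(0.016645, -0.018328)  product (0.005242, -0.004003)
  m=-4: Y*=(0.186198, -0.376563)  Y=(-0.091868, 0.072306)  product (0.010122, 0.048057)
  m=-3: Y*=(-0.145467, -0.132055)  Y=(0.272672, -0.148997)  product (-0.059341, -0.014334)
  m=-2: Y*=(0.207110, -0.128637)  Y=(-0.441298, 0.152834)  product (-0.071737, 0.088421)
  m=-1: Y*=(-0.075113, -0.263297)  Y=(0.236159, -0.039736)  product (-0.028201, -0.059195)
  m=+0: Y*=(0.185682, -0.000000)  Y=(0.320603, 0.000000)  product (0.059530, 0.000000)
  m=+1: Y*=(0.075113, -0.263297)  Y=(-0.236159, -0.039736)  product (-0.028201, 0.059195)
  m=+2: Y*=(0.207110, 0.128637)  Y=(-0.441298, -0.152834)  product (-0.071737, -0.088421)
  m=+3: Y*=(0.145467, -0.132055)  Y=(-0.272672, -0.148997)  product (-0.059341, 0.014334)
  m=+4: Y*=(0.186198, 0.376563)  Y=(-0.091868, -0.072306)  product (0.010122, -0.048057)
  m=+5: Y*=(-0.262016, 0.048035)  Y=(-0.016645, -0.018328)  product (0.005242, 0.004003)
Σ over m = (-0.228300, 0.000000); ×(4π/11) → (-0.260809, 0.000000). Real part: -0.260809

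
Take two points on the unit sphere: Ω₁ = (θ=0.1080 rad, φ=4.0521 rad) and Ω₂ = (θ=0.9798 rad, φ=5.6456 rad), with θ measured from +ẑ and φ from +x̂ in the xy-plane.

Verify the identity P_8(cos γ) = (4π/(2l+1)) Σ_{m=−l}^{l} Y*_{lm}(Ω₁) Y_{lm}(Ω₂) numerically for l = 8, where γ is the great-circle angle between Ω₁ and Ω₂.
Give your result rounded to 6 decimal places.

0.078914

Summing Y*_{l m}(θ₁,φ₁)·Y_{l m}(θ₂,φ₂) over m ∈ [−8, 8]; prefactor 4π/(2·8+1) = 0.739198:
  m=-8: (0.000000, 0.000000) × (0.044116, -0.107848) = (0.000000, -0.000000)  (running Σ = (0.000000, -0.000000))
  m=-7: (-0.000000, -0.000000) × (-0.077160, -0.303078) = (0.000000, 0.000000)  (running Σ = (0.000000, 0.000000))
  m=-6: (0.000006, -0.000006) × (-0.349799, -0.285144) = (-0.000004, 0.000001)  (running Σ = (-0.000004, 0.000001))
  m=-5: (0.000022, 0.000137) × (-0.296074, -0.013728) = (-0.000005, -0.000041)  (running Σ = (-0.000008, -0.000040))
  m=-4: (-0.001555, -0.000850) × (0.107757, -0.072345) = (-0.000229, 0.000021)  (running Σ = (-0.000237, -0.000020))
  m=-3: (0.015361, -0.006678) × (0.122689, -0.344687) = (-0.000417, -0.006114)  (running Σ = (-0.000654, -0.006133))
  m=-2: (-0.027833, 0.108903) × (-0.016770, -0.055066) = (0.006464, -0.000294)  (running Σ = (0.005809, -0.006427))
  m=-1: (-0.294029, -0.378626) × (0.270629, 0.200481) = (-0.003665, -0.161414)  (running Σ = (0.002144, -0.167841))
  m=0: (0.931322, -0.000000) × (0.110025, 0.000000) = (0.102469, 0.000000)  (running Σ = (0.104613, -0.167841))
  m=1: (0.294029, -0.378626) × (-0.270629, 0.200481) = (-0.003665, 0.161414)  (running Σ = (0.100947, -0.006427))
  m=2: (-0.027833, -0.108903) × (-0.016770, 0.055066) = (0.006464, 0.000294)  (running Σ = (0.107411, -0.006133))
  m=3: (-0.015361, -0.006678) × (-0.122689, -0.344687) = (-0.000417, 0.006114)  (running Σ = (0.106994, -0.000020))
  m=4: (-0.001555, 0.000850) × (0.107757, 0.072345) = (-0.000229, -0.000021)  (running Σ = (0.106765, -0.000040))
  m=5: (-0.000022, 0.000137) × (0.296074, -0.013728) = (-0.000005, 0.000041)  (running Σ = (0.106760, 0.000001))
  m=6: (0.000006, 0.000006) × (-0.349799, 0.285144) = (-0.000004, -0.000001)  (running Σ = (0.106756, 0.000000))
  m=7: (0.000000, -0.000000) × (0.077160, -0.303078) = (0.000000, -0.000000)  (running Σ = (0.106756, -0.000000))
  m=8: (0.000000, -0.000000) × (0.044116, 0.107848) = (0.000000, 0.000000)  (running Σ = (0.106756, 0.000000))
Accumulated sum (0.106756, 0.000000); after 4π/(2l+1) scaling, (0.078914, 0.000000) ⇒ P_8 = 0.078914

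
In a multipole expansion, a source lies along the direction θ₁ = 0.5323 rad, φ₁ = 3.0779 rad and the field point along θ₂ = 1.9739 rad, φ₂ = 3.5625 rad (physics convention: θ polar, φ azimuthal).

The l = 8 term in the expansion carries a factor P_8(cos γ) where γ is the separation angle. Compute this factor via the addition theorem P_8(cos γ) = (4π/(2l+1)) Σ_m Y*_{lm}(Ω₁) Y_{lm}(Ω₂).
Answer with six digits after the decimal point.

Term-by-term m-sum for l=8 (normalisation 4π/17 = 0.739198):
  m=-8: Y*=(0.001980, -0.001107)  Y=(-0.257480, 0.059111)  product (-0.000445, 0.000402)
  m=-7: Y*=(-0.013901, 0.006644)  Y=(-0.442080, -0.087426)  product (0.006726, -0.001722)
  m=-6: Y*=(0.060497, -0.024315)  Y=(-0.243437, -0.172380)  product (-0.018919, -0.004509)
  m=-5: Y*=(-0.182296, 0.060100)  Y=(0.073933, 0.125107)  product (-0.020997, -0.018363)
  m=-4: Y*=(0.380622, -0.099125)  Y=(0.039860, 0.351767)  product (0.050041, 0.129939)
  m=-3: Y*=(-0.501667, 0.097041)  Y=(-0.006258, 0.019667)  product (0.001231, -0.010474)
  m=-2: Y*=(0.263524, -0.033752)  Y=(0.220511, -0.246909)  product (0.049776, -0.072509)
  m=-1: Y*=(0.279938, -0.017854)  Y=(0.079895, -0.035766)  product (0.021727, -0.011439)
  m=+0: Y*=(-0.374210, -0.000000)  Y=(-0.317614, 0.000000)  product (0.118854, 0.000000)
  m=+1: Y*=(-0.279938, -0.017854)  Y=(-0.079895, -0.035766)  product (0.021727, 0.011439)
  m=+2: Y*=(0.263524, 0.033752)  Y=(0.220511, 0.246909)  product (0.049776, 0.072509)
  m=+3: Y*=(0.501667, 0.097041)  Y=(0.006258, 0.019667)  product (0.001231, 0.010474)
  m=+4: Y*=(0.380622, 0.099125)  Y=(0.039860, -0.351767)  product (0.050041, -0.129939)
  m=+5: Y*=(0.182296, 0.060100)  Y=(-0.073933, 0.125107)  product (-0.020997, 0.018363)
  m=+6: Y*=(0.060497, 0.024315)  Y=(-0.243437, 0.172380)  product (-0.018919, 0.004509)
  m=+7: Y*=(0.013901, 0.006644)  Y=(0.442080, -0.087426)  product (0.006726, 0.001722)
  m=+8: Y*=(0.001980, 0.001107)  Y=(-0.257480, -0.059111)  product (-0.000445, -0.000402)
Accumulated sum (0.297137, -0.000000); after 4π/(2l+1) scaling, (0.219643, -0.000000) ⇒ P_8 = 0.219643

0.219643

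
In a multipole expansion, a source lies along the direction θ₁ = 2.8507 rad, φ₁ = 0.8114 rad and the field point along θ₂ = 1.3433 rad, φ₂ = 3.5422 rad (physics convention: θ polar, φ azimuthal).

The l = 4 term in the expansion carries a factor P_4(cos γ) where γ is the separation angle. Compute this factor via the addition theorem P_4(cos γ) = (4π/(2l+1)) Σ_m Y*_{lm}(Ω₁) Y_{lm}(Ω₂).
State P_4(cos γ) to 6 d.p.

Addition theorem: P_4(cos γ) = (4π/9) Σ_m Y*_{lm}(Ω₁) Y_{lm}(Ω₂), m = −4…4:
  m=-4: -0.002978-0.000311i × -0.012609-0.398457i = -0.000086+0.001191i  (running Σ = -0.000086+0.001191i)
  m=-3: +0.021502-0.018384i × -0.094145+0.243469i = +0.002452+0.006966i  (running Σ = +0.002365+0.008156i)
  m=-2: -0.007759+0.149058i × -0.142264+0.146837i = -0.020783-0.022345i  (running Σ = -0.018418-0.014188i)
  m=-1: -0.306439-0.322804i × +0.253077-0.107180i = -0.112151-0.048850i  (running Σ = -0.130569-0.063038i)
  m=0: +0.523267-0.000000i × +0.165504+0.000000i = +0.086603+0.000000i  (running Σ = -0.043966-0.063038i)
  m=1: +0.306439-0.322804i × -0.253077-0.107180i = -0.112151+0.048850i  (running Σ = -0.156117-0.014188i)
  m=2: -0.007759-0.149058i × -0.142264-0.146837i = -0.020783+0.022345i  (running Σ = -0.176900+0.008156i)
  m=3: -0.021502-0.018384i × +0.094145+0.243469i = +0.002452-0.006966i  (running Σ = -0.174448+0.001191i)
  m=4: -0.002978+0.000311i × -0.012609+0.398457i = -0.000086-0.001191i  (running Σ = -0.174535+0.000000i)
Σ over m = -0.174535+0.000000i; ×(4π/9) → -0.243696+0.000000i. Real part: -0.243696

-0.243696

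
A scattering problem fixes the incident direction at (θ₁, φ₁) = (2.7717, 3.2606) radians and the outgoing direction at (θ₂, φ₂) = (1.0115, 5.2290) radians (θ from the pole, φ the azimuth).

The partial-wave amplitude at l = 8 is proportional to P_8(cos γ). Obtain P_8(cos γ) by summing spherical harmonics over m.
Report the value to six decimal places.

0.243072

Expand P_8 via completeness: Σ_{m} conj(Y_{8,m}) at Ω₁ times Y_{8,m} at Ω₂ —
  m=-8: Y*=+0.000087+0.000122i  Y=-0.075211+0.114922i  product -0.000021+0.000001i
  m=-7: Y*=+0.001043+0.001148i  Y=+0.157180+0.305874i  product -0.000187+0.000500i
  m=-6: Y*=+0.007645+0.006625i  Y=+0.449536+0.018859i  product +0.003312+0.003123i
  m=-5: Y*=+0.038923+0.026346i  Y=+0.122342-0.195774i  product +0.009920-0.004397i
  m=-4: Y*=+0.141329+0.072866i  Y=+0.097005+0.179418i  product +0.000636+0.032425i
  m=-3: Y*=+0.355833+0.132728i  Y=+0.346702+0.007269i  product +0.122403+0.048604i
  m=-2: Y*=+0.555663+0.134811i  Y=-0.017488+0.029335i  product -0.013672+0.013943i
  m=-1: Y*=+0.333871+0.039922i  Y=+0.171369+0.301668i  product +0.045172+0.107560i
  m=+0: Y*=-0.359383-0.000000i  Y=+0.017515+0.000000i  product -0.006295-0.000000i
  m=+1: Y*=-0.333871+0.039922i  Y=-0.171369+0.301668i  product +0.045172-0.107560i
  m=+2: Y*=+0.555663-0.134811i  Y=-0.017488-0.029335i  product -0.013672-0.013943i
  m=+3: Y*=-0.355833+0.132728i  Y=-0.346702+0.007269i  product +0.122403-0.048604i
  m=+4: Y*=+0.141329-0.072866i  Y=+0.097005-0.179418i  product +0.000636-0.032425i
  m=+5: Y*=-0.038923+0.026346i  Y=-0.122342-0.195774i  product +0.009920+0.004397i
  m=+6: Y*=+0.007645-0.006625i  Y=+0.449536-0.018859i  product +0.003312-0.003123i
  m=+7: Y*=-0.001043+0.001148i  Y=-0.157180+0.305874i  product -0.000187-0.000500i
  m=+8: Y*=+0.000087-0.000122i  Y=-0.075211-0.114922i  product -0.000021-0.000001i
Σ over m = +0.328832+0.000000i; ×(4π/17) → +0.243072+0.000000i. Real part: 0.243072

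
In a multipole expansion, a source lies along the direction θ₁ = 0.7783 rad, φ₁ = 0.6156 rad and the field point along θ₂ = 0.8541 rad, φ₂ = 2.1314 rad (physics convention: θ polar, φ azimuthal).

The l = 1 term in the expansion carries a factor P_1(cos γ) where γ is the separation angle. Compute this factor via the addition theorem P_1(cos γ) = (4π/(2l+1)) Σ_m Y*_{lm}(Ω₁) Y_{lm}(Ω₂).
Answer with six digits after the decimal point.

Expand P_1 via completeness: Σ_{m} conj(Y_{1,m}) at Ω₁ times Y_{1,m} at Ω₂ —
  term(m=-1) = (0.003473, -0.063091)   from Y*(Ω₁)=(0.198033, 0.140066), Y(Ω₂)=(-0.138505, -0.220623)
  term(m=+0) = (0.111675, 0.000000)   from Y*(Ω₁)=(0.347938, -0.000000), Y(Ω₂)=(0.320962, 0.000000)
  term(m=+1) = (0.003473, 0.063091)   from Y*(Ω₁)=(-0.198033, 0.140066), Y(Ω₂)=(0.138505, -0.220623)
Σ over m = (0.118621, 0.000000); ×(4π/3) → (0.496879, 0.000000). Real part: 0.496879

0.496879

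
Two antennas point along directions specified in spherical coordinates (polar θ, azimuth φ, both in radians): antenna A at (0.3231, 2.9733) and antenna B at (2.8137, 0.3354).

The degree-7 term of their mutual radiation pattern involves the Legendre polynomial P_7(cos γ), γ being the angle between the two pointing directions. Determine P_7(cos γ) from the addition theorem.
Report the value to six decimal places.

-0.673577

Term-by-term m-sum for l=7 (normalisation 4π/15 = 0.837758):
  [-7]  conj(Y_{7,-7})(Ω₁) = (-0.000062, 0.000150) ; Y_{7,-7}(Ω₂) = (-0.000126, -0.000128) ; Δ = (0.000000, -0.000000)
  [-6]  conj(Y_{7,-6})(Ω₁) = (0.000967, -0.001539) ; Y_{7,-6}(Ω₂) = (0.000845, 0.001787) ; Δ = (0.000004, 0.000000)
  [-5]  conj(Y_{7,-5})(Ω₁) = (-0.008434, 0.009437) ; Y_{7,-5}(Ω₂) = (-0.001435, -0.013463) ; Δ = (0.000139, 0.000100)
  [-4]  conj(Y_{7,-4})(Ω₁) = (0.048047, -0.038314) ; Y_{7,-4}(Ω₂) = (-0.014690, 0.062967) ; Δ = (0.001707, 0.003588)
  [-3]  conj(Y_{7,-3})(Ω₁) = (-0.183714, 0.101530) ; Y_{7,-3}(Ω₂) = (0.116107, -0.183315) ; Δ = (-0.002718, 0.045466)
  [-2]  conj(Y_{7,-2})(Ω₁) = (0.447670, -0.156640) ; Y_{7,-2}(Ω₂) = (-0.376474, 0.298754) ; Δ = (-0.121740, 0.192714)
  [-1]  conj(Y_{7,-1})(Ω₁) = (-0.561013, 0.095316) ; Y_{7,-1}(Ω₂) = (0.529038, -0.184406) ; Δ = (-0.279220, 0.153880)
  [+0]  conj(Y_{7,0})(Ω₁) = (-0.011524, -0.000000) ; Y_{7,0}(Ω₂) = (0.031777, 0.000000) ; Δ = (-0.000366, -0.000000)
  [+1]  conj(Y_{7,1})(Ω₁) = (0.561013, 0.095316) ; Y_{7,1}(Ω₂) = (-0.529038, -0.184406) ; Δ = (-0.279220, -0.153880)
  [+2]  conj(Y_{7,2})(Ω₁) = (0.447670, 0.156640) ; Y_{7,2}(Ω₂) = (-0.376474, -0.298754) ; Δ = (-0.121740, -0.192714)
  [+3]  conj(Y_{7,3})(Ω₁) = (0.183714, 0.101530) ; Y_{7,3}(Ω₂) = (-0.116107, -0.183315) ; Δ = (-0.002718, -0.045466)
  [+4]  conj(Y_{7,4})(Ω₁) = (0.048047, 0.038314) ; Y_{7,4}(Ω₂) = (-0.014690, -0.062967) ; Δ = (0.001707, -0.003588)
  [+5]  conj(Y_{7,5})(Ω₁) = (0.008434, 0.009437) ; Y_{7,5}(Ω₂) = (0.001435, -0.013463) ; Δ = (0.000139, -0.000100)
  [+6]  conj(Y_{7,6})(Ω₁) = (0.000967, 0.001539) ; Y_{7,6}(Ω₂) = (0.000845, -0.001787) ; Δ = (0.000004, -0.000000)
  [+7]  conj(Y_{7,7})(Ω₁) = (0.000062, 0.000150) ; Y_{7,7}(Ω₂) = (0.000126, -0.000128) ; Δ = (0.000000, 0.000000)
Total Σ_m = (-0.804023, -0.000000). Multiply by 0.837758: (-0.673577, -0.000000). P_7(cos γ) = -0.673577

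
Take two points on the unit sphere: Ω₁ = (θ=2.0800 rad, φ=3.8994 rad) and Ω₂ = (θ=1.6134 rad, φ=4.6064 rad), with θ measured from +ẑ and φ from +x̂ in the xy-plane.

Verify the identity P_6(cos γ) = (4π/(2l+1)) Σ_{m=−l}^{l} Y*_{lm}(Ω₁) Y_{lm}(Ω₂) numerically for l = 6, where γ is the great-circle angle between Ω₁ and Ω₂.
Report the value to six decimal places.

Summing Y*_{l m}(θ₁,φ₁)·Y_{l m}(θ₂,φ₂) over m ∈ [−6, 6]; prefactor 4π/(2·6+1) = 0.966644:
  m=-6: -0.03527 - 0.21112j × -0.38654 - 0.28536j = -0.04661 + 0.09167j  (running Σ = -0.04661 + 0.09167j)
  m=-5: -0.33020 - 0.24969j × 0.03586 - 0.06122j = -0.02713 + 0.01126j  (running Σ = -0.07374 + 0.10293j)
  m=-4: -0.33265 + 0.03686j × -0.31755 - 0.14332j = 0.11092 + 0.03597j  (running Σ = 0.03718 + 0.13890j)
  m=-3: 0.05272 - 0.06226j × 0.02578 - 0.07832j = -0.00352 - 0.00573j  (running Σ = 0.03366 + 0.13317j)
  m=-2: -0.01936 - 0.35054j × -0.30748 - 0.06617j = -0.01724 + 0.10907j  (running Σ = 0.01642 + 0.24223j)
  m=-1: -0.03383 - 0.03201j × 0.00917 - 0.08621j = -0.00307 + 0.00262j  (running Σ = 0.01335 + 0.24485j)
  m=0: 0.33459 + 0.00000j × -0.30580 + 0.00000j = -0.10232 + 0.00000j  (running Σ = -0.08897 + 0.24485j)
  m=1: 0.03383 - 0.03201j × -0.00917 - 0.08621j = -0.00307 - 0.00262j  (running Σ = -0.09204 + 0.24223j)
  m=2: -0.01936 + 0.35054j × -0.30748 + 0.06617j = -0.01724 - 0.10907j  (running Σ = -0.10928 + 0.13317j)
  m=3: -0.05272 - 0.06226j × -0.02578 - 0.07832j = -0.00352 + 0.00573j  (running Σ = -0.11280 + 0.13890j)
  m=4: -0.33265 - 0.03686j × -0.31755 + 0.14332j = 0.11092 - 0.03597j  (running Σ = -0.00188 + 0.10293j)
  m=5: 0.33020 - 0.24969j × -0.03586 - 0.06122j = -0.02713 - 0.01126j  (running Σ = -0.02901 + 0.09167j)
  m=6: -0.03527 + 0.21112j × -0.38654 + 0.28536j = -0.04661 - 0.09167j  (running Σ = -0.07562 + 0.00000j)
Total Σ_m = -0.07562 + 0.00000j. Multiply by 0.966644: -0.07310 + 0.00000j. P_6(cos γ) = -0.073101

-0.073101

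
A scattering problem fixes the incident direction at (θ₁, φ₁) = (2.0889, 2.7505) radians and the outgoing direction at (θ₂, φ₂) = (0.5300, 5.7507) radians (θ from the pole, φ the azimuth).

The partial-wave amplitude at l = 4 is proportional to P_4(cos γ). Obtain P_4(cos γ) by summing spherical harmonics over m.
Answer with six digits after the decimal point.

Summing Y*_{l m}(θ₁,φ₁)·Y_{l m}(θ₂,φ₂) over m ∈ [−4, 4]; prefactor 4π/(2·4+1) = 1.396263:
  [-4]  conj(Y_{4,-4})(Ω₁) = (0.001620, -0.252078) ; Y_{4,-4}(Ω₂) = (-0.015332, 0.024501) ; Δ = (0.006151, 0.003905)
  [-3]  conj(Y_{4,-3})(Ω₁) = (0.157347, -0.374750) ; Y_{4,-3}(Ω₂) = (-0.003719, 0.139476) ; Δ = (0.051683, 0.023340)
  [-2]  conj(Y_{4,-2})(Ω₁) = (0.128380, -0.127557) ; Y_{4,-2}(Ω₂) = (0.174436, 0.314929) ; Δ = (0.062566, 0.018180)
  [-1]  conj(Y_{4,-1})(Ω₁) = (-0.241463, 0.099563) ; Y_{4,-1}(Ω₂) = (0.393082, 0.231628) ; Δ = (-0.117977, -0.016793)
  [+0]  conj(Y_{4,0})(Ω₁) = (-0.238273, -0.000000) ; Y_{4,0}(Ω₂) = (0.006706, 0.000000) ; Δ = (-0.001598, -0.000000)
  [+1]  conj(Y_{4,1})(Ω₁) = (0.241463, 0.099563) ; Y_{4,1}(Ω₂) = (-0.393082, 0.231628) ; Δ = (-0.117977, 0.016793)
  [+2]  conj(Y_{4,2})(Ω₁) = (0.128380, 0.127557) ; Y_{4,2}(Ω₂) = (0.174436, -0.314929) ; Δ = (0.062566, -0.018180)
  [+3]  conj(Y_{4,3})(Ω₁) = (-0.157347, -0.374750) ; Y_{4,3}(Ω₂) = (0.003719, 0.139476) ; Δ = (0.051683, -0.023340)
  [+4]  conj(Y_{4,4})(Ω₁) = (0.001620, 0.252078) ; Y_{4,4}(Ω₂) = (-0.015332, -0.024501) ; Δ = (0.006151, -0.003905)
Accumulated sum (0.003250, 0.000000); after 4π/(2l+1) scaling, (0.004538, 0.000000) ⇒ P_4 = 0.004538

0.004538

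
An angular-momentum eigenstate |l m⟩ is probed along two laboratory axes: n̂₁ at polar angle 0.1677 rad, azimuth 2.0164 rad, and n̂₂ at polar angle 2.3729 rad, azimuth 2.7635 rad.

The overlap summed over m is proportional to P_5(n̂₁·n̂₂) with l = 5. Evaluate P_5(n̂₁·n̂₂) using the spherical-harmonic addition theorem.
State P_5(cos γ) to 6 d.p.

0.210019

Addition theorem: P_5(cos γ) = (4π/11) Σ_m Y*_{lm}(Ω₁) Y_{lm}(Ω₂), m = −5…5:
  m=-5: Y*=(-0.000048, -0.000037)  Y=(0.023684, -0.071548)  product (-0.000004, 0.000003)
  m=-4: Y*=(-0.000236, 0.001098)  Y=(-0.014390, -0.246008)  product (0.000274, 0.000042)
  m=-3: Y*=(0.012127, -0.002890)  Y=(-0.179382, -0.384500)  product (-0.003287, -0.004144)
  m=-2: Y*=(-0.056072, -0.069397)  Y=(-0.235614, -0.222235)  product (-0.002211, 0.028812)
  m=-1: Y*=(-0.166732, 0.349071)  Y=(0.129793, 0.051554)  product (-0.039637, 0.036711)
  m=+0: Y*=(0.748210, -0.000000)  Y=(0.365633, 0.000000)  product (0.273570, 0.000000)
  m=+1: Y*=(0.166732, 0.349071)  Y=(-0.129793, 0.051554)  product (-0.039637, -0.036711)
  m=+2: Y*=(-0.056072, 0.069397)  Y=(-0.235614, 0.222235)  product (-0.002211, -0.028812)
  m=+3: Y*=(-0.012127, -0.002890)  Y=(0.179382, -0.384500)  product (-0.003287, 0.004144)
  m=+4: Y*=(-0.000236, -0.001098)  Y=(-0.014390, 0.246008)  product (0.000274, -0.000042)
  m=+5: Y*=(0.000048, -0.000037)  Y=(-0.023684, -0.071548)  product (-0.000004, -0.000003)
Total Σ_m = (0.183841, 0.000000). Multiply by 1.142397: (0.210019, 0.000000). P_5(cos γ) = 0.210019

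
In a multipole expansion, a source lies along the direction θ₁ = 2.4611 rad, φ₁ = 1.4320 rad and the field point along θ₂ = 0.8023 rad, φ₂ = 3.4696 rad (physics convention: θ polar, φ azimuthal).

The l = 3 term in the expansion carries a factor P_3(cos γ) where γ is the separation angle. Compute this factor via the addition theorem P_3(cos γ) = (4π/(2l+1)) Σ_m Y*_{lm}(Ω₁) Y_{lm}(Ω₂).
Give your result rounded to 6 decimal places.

0.086917

Term-by-term m-sum for l=3 (normalisation 4π/7 = 1.795196):
  term(m=-3) = (0.015879, 0.002732)   from Y*(Ω₁)=(-0.042030, -0.095038), Y(Ω₂)=(-0.085849, 0.129117)
  term(m=-2) = (0.068691, -0.092802)   from Y*(Ω₁)=(0.302416, -0.086173), Y(Ω₂)=(0.290958, -0.223961)
  term(m=-1) = (-0.060816, -0.120679)   from Y*(Ω₁)=(0.056846, 0.406930), Y(Ω₂)=(-0.311362, 0.105956)
  term(m=+0) = (0.000910, 0.000000)   from Y*(Ω₁)=(-0.006001, -0.000000), Y(Ω₂)=(-0.151605, 0.000000)
  term(m=+1) = (-0.060816, 0.120679)   from Y*(Ω₁)=(-0.056846, 0.406930), Y(Ω₂)=(0.311362, 0.105956)
  term(m=+2) = (0.068691, 0.092802)   from Y*(Ω₁)=(0.302416, 0.086173), Y(Ω₂)=(0.290958, 0.223961)
  term(m=+3) = (0.015879, -0.002732)   from Y*(Ω₁)=(0.042030, -0.095038), Y(Ω₂)=(0.085849, 0.129117)
Accumulated sum (0.048417, 0.000000); after 4π/(2l+1) scaling, (0.086917, 0.000000) ⇒ P_3 = 0.086917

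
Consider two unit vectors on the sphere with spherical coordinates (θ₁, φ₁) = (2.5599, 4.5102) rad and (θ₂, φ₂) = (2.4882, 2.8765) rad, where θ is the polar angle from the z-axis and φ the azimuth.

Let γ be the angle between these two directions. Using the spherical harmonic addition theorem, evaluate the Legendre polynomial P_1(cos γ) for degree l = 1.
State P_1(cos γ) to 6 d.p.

Summing Y*_{l m}(θ₁,φ₁)·Y_{l m}(θ₂,φ₂) over m ∈ [−1, 1]; prefactor 4π/(2·1+1) = 4.188790:
  [-1]  conj(Y_{1,-1})(Ω₁) = (-0.038120, -0.185961) ; Y_{1,-1}(Ω₂) = (-0.202684, -0.055025) ; Δ = (-0.002506, 0.039789)
  [+0]  conj(Y_{1,0})(Ω₁) = (-0.408244, -0.000000) ; Y_{1,0}(Ω₂) = (-0.387963, 0.000000) ; Δ = (0.158384, 0.000000)
  [+1]  conj(Y_{1,1})(Ω₁) = (0.038120, -0.185961) ; Y_{1,1}(Ω₂) = (0.202684, -0.055025) ; Δ = (-0.002506, -0.039789)
Σ over m = (0.153371, 0.000000); ×(4π/3) → (0.642440, 0.000000). Real part: 0.642440

0.642440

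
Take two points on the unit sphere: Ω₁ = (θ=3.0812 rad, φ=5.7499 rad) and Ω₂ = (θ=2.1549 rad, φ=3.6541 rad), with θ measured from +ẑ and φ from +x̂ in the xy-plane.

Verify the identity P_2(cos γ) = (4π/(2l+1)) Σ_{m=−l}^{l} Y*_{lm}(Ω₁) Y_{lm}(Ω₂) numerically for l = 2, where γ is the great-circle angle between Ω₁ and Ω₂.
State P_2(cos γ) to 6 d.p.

Term-by-term m-sum for l=2 (normalisation 4π/5 = 2.513274):
  m=-2: (0.000680, -0.001232) × (0.139535, -0.229757) = (-0.000188, -0.000328)  (running Σ = (-0.000188, -0.000328))
  m=-1: (-0.040080, 0.023661) × (0.309730, -0.174271) = (-0.008291, 0.014313)  (running Σ = (-0.008479, 0.013985))
  m=0: (0.627336, -0.000000) × (-0.027661, 0.000000) = (-0.017353, 0.000000)  (running Σ = (-0.025831, 0.013985))
  m=1: (0.040080, 0.023661) × (-0.309730, -0.174271) = (-0.008291, -0.014313)  (running Σ = (-0.034122, -0.000328))
  m=2: (0.000680, 0.001232) × (0.139535, 0.229757) = (-0.000188, 0.000328)  (running Σ = (-0.034310, 0.000000))
Accumulated sum (-0.034310, 0.000000); after 4π/(2l+1) scaling, (-0.086231, 0.000000) ⇒ P_2 = -0.086231

-0.086231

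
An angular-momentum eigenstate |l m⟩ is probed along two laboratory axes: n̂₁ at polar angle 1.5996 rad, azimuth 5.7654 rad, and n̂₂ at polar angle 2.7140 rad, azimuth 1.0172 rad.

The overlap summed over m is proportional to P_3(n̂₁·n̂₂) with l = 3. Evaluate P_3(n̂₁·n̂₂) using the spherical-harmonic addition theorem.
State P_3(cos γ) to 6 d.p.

-0.061398

Summing Y*_{l m}(θ₁,φ₁)·Y_{l m}(θ₂,φ₂) over m ∈ [−3, 3]; prefactor 4π/(2·3+1) = 1.795196:
  m=-3: Y*=+0.007267-0.416641i  Y=-0.029631-0.002674i  product -0.001329+0.012326i
  m=-2: Y*=-0.014999+0.025296i  Y=+0.071512+0.143039i  product -0.004691-0.000337i
  m=-1: Y*=-0.279536+0.159231i  Y=+0.221256-0.357982i  product -0.004847+0.135300i
  m=+0: Y*=+0.032198-0.000000i  Y=-0.387186+0.000000i  product -0.012466+0.000000i
  m=+1: Y*=+0.279536+0.159231i  Y=-0.221256-0.357982i  product -0.004847-0.135300i
  m=+2: Y*=-0.014999-0.025296i  Y=+0.071512-0.143039i  product -0.004691+0.000337i
  m=+3: Y*=-0.007267-0.416641i  Y=+0.029631-0.002674i  product -0.001329-0.012326i
Total Σ_m = -0.034202-0.000000i. Multiply by 1.795196: -0.061398-0.000000i. P_3(cos γ) = -0.061398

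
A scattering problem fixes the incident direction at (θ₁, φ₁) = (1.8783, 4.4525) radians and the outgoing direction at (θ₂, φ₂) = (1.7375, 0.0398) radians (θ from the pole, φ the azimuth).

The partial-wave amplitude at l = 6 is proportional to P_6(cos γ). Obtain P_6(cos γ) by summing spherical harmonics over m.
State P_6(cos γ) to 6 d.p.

-0.024114

Term-by-term m-sum for l=6 (normalisation 4π/13 = 0.966644):
  term(m=-6) = +0.036258+0.156732i   from Y*(Ω₁)=-0.004150+0.362079i, Y(Ω₂)=+0.431662-0.105086i
  term(m=-5) = -0.102888-0.007457i   from Y*(Ω₁)=+0.383781+0.106773i, Y(Ω₂)=-0.253849+0.051193i
  term(m=-4) = -0.000196+0.000501i   from Y*(Ω₁)=+0.001159-0.001972i, Y(Ω₂)=-0.232241+0.037288i
  term(m=-3) = +0.074418+0.059168i   from Y*(Ω₁)=+0.239085+0.241841i, Y(Ω₂)=+0.277577-0.033301i
  term(m=-2) = +0.015242-0.010413i   from Y*(Ω₁)=+0.095548-0.054679i, Y(Ω₂)=+0.167148-0.013333i
  term(m=-1) = -0.025113-0.081272i   from Y*(Ω₁)=+0.077223+0.290417i, Y(Ω₂)=-0.282842+0.011263i
  term(m=+0) = -0.020388+0.000000i   from Y*(Ω₁)=+0.136886-0.000000i, Y(Ω₂)=-0.148939+0.000000i
  term(m=+1) = -0.025113+0.081272i   from Y*(Ω₁)=-0.077223+0.290417i, Y(Ω₂)=+0.282842+0.011263i
  term(m=+2) = +0.015242+0.010413i   from Y*(Ω₁)=+0.095548+0.054679i, Y(Ω₂)=+0.167148+0.013333i
  term(m=+3) = +0.074418-0.059168i   from Y*(Ω₁)=-0.239085+0.241841i, Y(Ω₂)=-0.277577-0.033301i
  term(m=+4) = -0.000196-0.000501i   from Y*(Ω₁)=+0.001159+0.001972i, Y(Ω₂)=-0.232241-0.037288i
  term(m=+5) = -0.102888+0.007457i   from Y*(Ω₁)=-0.383781+0.106773i, Y(Ω₂)=+0.253849+0.051193i
  term(m=+6) = +0.036258-0.156732i   from Y*(Ω₁)=-0.004150-0.362079i, Y(Ω₂)=+0.431662+0.105086i
Accumulated sum -0.024946-0.000000i; after 4π/(2l+1) scaling, -0.024114-0.000000i ⇒ P_6 = -0.024114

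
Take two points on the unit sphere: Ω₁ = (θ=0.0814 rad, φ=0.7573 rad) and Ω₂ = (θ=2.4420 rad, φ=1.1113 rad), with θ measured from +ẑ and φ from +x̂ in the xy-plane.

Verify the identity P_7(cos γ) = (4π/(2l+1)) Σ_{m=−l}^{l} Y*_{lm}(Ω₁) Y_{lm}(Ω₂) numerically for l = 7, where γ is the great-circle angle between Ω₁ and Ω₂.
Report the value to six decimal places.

-0.105391

Addition theorem: P_7(cos γ) = (4π/15) Σ_m Y*_{lm}(Ω₁) Y_{lm}(Ω₂), m = −7…7:
  [-7]  conj(Y_{7,-7})(Ω₁) = 0.00000 - 0.00000j ; Y_{7,-7}(Ω₂) = 0.00172 - 0.02288j ; Δ = -0.00000 - 0.00000j
  [-6]  conj(Y_{7,-6})(Ω₁) = -0.00000 - 0.00000j ; Y_{7,-6}(Ω₂) = -0.09458 + 0.03828j ; Δ = 0.00000 + 0.00000j
  [-5]  conj(Y_{7,-5})(Ω₁) = -0.00001 - 0.00001j ; Y_{7,-5}(Ω₂) = 0.20065 + 0.17837j ; Δ = -0.00000 - 0.00000j
  [-4]  conj(Y_{7,-4})(Ω₁) = -0.00031 + 0.00004j ; Y_{7,-4}(Ω₂) = 0.11748 - 0.42917j ; Δ = -0.00002 + 0.00014j
  [-3]  conj(Y_{7,-3})(Ω₁) = -0.00301 + 0.00357j ; Y_{7,-3}(Ω₂) = -0.38754 + 0.07546j ; Δ = 0.00090 - 0.00161j
  [-2]  conj(Y_{7,-2})(Ω₁) = 0.00271 + 0.04822j ; Y_{7,-2}(Ω₂) = -0.01173 - 0.01538j ; Δ = 0.00071 - 0.00061j
  [-1]  conj(Y_{7,-1})(Ω₁) = 0.23090 + 0.21827j ; Y_{7,-1}(Ω₂) = -0.17404 + 0.35172j ; Δ = -0.11696 + 0.04322j
  [+0]  conj(Y_{7,0})(Ω₁) = 0.99350 + 0.00000j ; Y_{7,0}(Ω₂) = 0.10562 + 0.00000j ; Δ = 0.10494 + 0.00000j
  [+1]  conj(Y_{7,1})(Ω₁) = -0.23090 + 0.21827j ; Y_{7,1}(Ω₂) = 0.17404 + 0.35172j ; Δ = -0.11696 - 0.04322j
  [+2]  conj(Y_{7,2})(Ω₁) = 0.00271 - 0.04822j ; Y_{7,2}(Ω₂) = -0.01173 + 0.01538j ; Δ = 0.00071 + 0.00061j
  [+3]  conj(Y_{7,3})(Ω₁) = 0.00301 + 0.00357j ; Y_{7,3}(Ω₂) = 0.38754 + 0.07546j ; Δ = 0.00090 + 0.00161j
  [+4]  conj(Y_{7,4})(Ω₁) = -0.00031 - 0.00004j ; Y_{7,4}(Ω₂) = 0.11748 + 0.42917j ; Δ = -0.00002 - 0.00014j
  [+5]  conj(Y_{7,5})(Ω₁) = 0.00001 - 0.00001j ; Y_{7,5}(Ω₂) = -0.20065 + 0.17837j ; Δ = -0.00000 + 0.00000j
  [+6]  conj(Y_{7,6})(Ω₁) = -0.00000 + 0.00000j ; Y_{7,6}(Ω₂) = -0.09458 - 0.03828j ; Δ = 0.00000 - 0.00000j
  [+7]  conj(Y_{7,7})(Ω₁) = -0.00000 - 0.00000j ; Y_{7,7}(Ω₂) = -0.00172 - 0.02288j ; Δ = -0.00000 + 0.00000j
Σ over m = -0.12580 - 0.00000j; ×(4π/15) → -0.10539 - 0.00000j. Real part: -0.105391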